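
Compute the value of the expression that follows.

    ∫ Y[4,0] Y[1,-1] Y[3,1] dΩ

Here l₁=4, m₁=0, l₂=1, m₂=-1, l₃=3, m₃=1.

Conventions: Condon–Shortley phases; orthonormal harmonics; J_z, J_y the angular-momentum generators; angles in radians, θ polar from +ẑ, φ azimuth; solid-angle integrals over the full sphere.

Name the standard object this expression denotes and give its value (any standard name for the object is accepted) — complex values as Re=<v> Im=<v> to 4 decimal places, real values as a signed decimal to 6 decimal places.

This is a Gaunt coefficient — the integral of a triple product of spherical harmonics over the sphere.
m-sum 0 ✓  L=8 even ✓  3≤3≤5 ✓
Π(2lᵢ+1) = 9×3×7 = 189
triangle coeff Δ(4,1,3) = 1/252
Σ_t [1,1]: t=1:−1/36 = -1/36
(3j)²=4/63 [(4 1 3; 0 0 0)], sign=+1
Σ_t [0,0]: t=0:+1/96 = 1/96
(3j)²=1/42 [(4 1 3; 0 -1 1)], sign=+1
⇒ 4πI² = 2/7
I = (+1)√(2/7/(4π)) = 0.15078601

Gaunt coefficient, +0.150786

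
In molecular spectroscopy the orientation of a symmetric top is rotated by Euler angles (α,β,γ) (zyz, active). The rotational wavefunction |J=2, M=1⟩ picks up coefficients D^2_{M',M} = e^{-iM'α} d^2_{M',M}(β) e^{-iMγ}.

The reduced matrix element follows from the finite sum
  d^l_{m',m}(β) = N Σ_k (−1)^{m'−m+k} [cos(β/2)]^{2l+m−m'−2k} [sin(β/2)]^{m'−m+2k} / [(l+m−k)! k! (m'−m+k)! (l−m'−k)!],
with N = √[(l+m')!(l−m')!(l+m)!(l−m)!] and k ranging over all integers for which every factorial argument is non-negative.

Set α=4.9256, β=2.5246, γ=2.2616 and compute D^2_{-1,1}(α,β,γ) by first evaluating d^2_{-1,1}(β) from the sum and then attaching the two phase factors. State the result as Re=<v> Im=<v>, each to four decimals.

Re=0.5089 Im=-0.2634

First d^2_{-1,1}(β=2.5246), then the phase factors e^{-i(-1)α} and e^{-i(1)γ}:
c=cos(2.524600/2)=0.303626, s=sin(2.524600/2)=0.952791; N=√[1·6·6·1]=6.000000
The bounds max(0,m−m')=2 and min(l+m,l−m')=3 give 2 terms
  k=2: (−1)^0·6.0000/(2)·0.3036^2·0.9528^2 = +0.251070
  k=3: (−1)^1·6.0000/(6)·0.3036^0·0.9528^4 = -0.824121
d^2_{-1,1}(2.5246) = +0.251070 -0.824121 = -0.573051
D = (+0.211599-0.977357i)·(-0.573051)·(-0.637157-0.770734i) = +0.508929-0.263398i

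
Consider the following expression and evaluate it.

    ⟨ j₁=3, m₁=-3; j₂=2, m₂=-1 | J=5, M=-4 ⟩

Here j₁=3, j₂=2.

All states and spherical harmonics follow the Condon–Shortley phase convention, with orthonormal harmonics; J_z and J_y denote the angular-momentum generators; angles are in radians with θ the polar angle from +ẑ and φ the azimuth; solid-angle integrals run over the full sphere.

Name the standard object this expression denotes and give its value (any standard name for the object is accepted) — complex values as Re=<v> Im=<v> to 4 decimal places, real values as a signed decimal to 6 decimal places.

This is a Clebsch–Gordan (vector-coupling) coefficient.
√[11·0!6!4!/11! · 0!6!1!3!1!9!] = √(7464960)
  +(−1)^0/∏(0,0,6,1,0,3)! = 1/4320  (running 1/4320)
⟨..|..⟩ = √(7464960)·(1/4320) = +0.632456

Clebsch–Gordan coefficient, +√(2/5) ≈ +0.632456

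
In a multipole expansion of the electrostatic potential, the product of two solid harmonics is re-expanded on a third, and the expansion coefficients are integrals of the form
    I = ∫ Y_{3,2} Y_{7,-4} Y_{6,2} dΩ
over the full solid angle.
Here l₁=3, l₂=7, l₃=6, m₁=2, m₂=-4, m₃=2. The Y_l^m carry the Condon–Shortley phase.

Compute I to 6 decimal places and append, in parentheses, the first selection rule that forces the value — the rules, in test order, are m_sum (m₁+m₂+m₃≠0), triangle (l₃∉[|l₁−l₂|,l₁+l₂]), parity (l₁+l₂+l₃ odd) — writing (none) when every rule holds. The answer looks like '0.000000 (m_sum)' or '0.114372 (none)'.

Rules hold: Σm=0, L=16 even, 4≤6≤10.
N = 7·15·13 = 1365
Δ = 4!·2!·10!/17! = 1/2042040
Racah Σ t=1..3: t=1:−1/207360 t=2:+1/57600 t=3:−1/207360 = 1/129600
⇒ 3j(3 7 6; 0 0 0)² = 168/12155, sgn +1
Racah Σ t=0..1: t=0:+1/725760 t=1:−1/967680 = 1/2903040
⇒ 3j(3 7 6; 2 -4 2)² = 5/3094, sgn +1
4πI² = N·(3j₀)²·(3jₘ)² = 1260/41327
I = +1·√(0.0304885/4π) = 0.04925648
No selection rule forces the value: the integral is nonzero (none).

0.049256 (none)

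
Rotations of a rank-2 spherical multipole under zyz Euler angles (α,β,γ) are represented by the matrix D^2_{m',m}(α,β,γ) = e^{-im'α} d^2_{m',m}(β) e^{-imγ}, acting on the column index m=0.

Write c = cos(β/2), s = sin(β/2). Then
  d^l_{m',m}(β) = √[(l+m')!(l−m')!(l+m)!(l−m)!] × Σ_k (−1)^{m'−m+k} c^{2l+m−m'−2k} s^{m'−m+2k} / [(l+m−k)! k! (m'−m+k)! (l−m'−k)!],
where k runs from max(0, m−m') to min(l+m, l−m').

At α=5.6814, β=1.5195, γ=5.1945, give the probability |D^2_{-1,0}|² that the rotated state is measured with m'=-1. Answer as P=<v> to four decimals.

P=0.0039

Split into d^2_{-1,0}(β=1.5195) × two z-phases.
Half-angle: c=0.725008, s=0.688740. N=√(1·6·2·2)=4.898979
k∈{1,2} keeps every argument non-negative
  k=1: (−1)^0·4.8990/(2)·0.7250^3·0.6887^1 = +0.642924
  k=2: (−1)^1·4.8990/(2)·0.7250^1·0.6887^3 = -0.580210
d^2_{-1,0}(1.5195) = +0.642924 -0.580210 = +0.062715
|D^2_{-1,0}|² = |d^2_{-1,0}(β)|² = (+0.062715)² = 0.003933 (the z-rotation phases have unit modulus)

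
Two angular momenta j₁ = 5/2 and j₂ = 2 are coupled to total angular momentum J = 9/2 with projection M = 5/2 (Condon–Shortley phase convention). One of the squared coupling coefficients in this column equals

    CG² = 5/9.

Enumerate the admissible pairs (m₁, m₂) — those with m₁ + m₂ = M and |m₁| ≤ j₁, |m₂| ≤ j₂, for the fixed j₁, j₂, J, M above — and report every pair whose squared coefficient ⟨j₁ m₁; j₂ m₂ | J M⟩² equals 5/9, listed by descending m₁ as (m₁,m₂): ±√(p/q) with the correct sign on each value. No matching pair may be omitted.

Admissible pairs with m₁+m₂ = M = 5/2: (1/2,2), (3/2,1), (5/2,0)
  (m₁,m₂)=(5/2,0): CG² = 1/6, CG = +√(1/6)
  (m₁,m₂)=(3/2,1): CG² = 5/9, CG = +√(5/9)   ← matches the target
  (m₁,m₂)=(1/2,2): CG² = 5/18, CG = +√(5/18)
Pairs with CG² = 5/9: (3/2,1): +√(5/9)

(3/2,1): +√(5/9)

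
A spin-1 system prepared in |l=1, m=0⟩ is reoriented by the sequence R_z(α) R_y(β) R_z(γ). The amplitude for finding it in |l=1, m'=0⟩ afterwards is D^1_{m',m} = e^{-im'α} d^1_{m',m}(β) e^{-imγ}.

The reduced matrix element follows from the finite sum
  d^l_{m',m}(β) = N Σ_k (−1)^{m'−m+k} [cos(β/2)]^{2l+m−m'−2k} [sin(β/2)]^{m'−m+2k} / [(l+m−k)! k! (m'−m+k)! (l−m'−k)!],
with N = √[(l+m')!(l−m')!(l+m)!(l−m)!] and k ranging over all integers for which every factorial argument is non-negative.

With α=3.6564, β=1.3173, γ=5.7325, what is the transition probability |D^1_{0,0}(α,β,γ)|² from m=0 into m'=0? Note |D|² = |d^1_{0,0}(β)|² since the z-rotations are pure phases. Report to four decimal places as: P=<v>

P=0.0629

D^1_{0,0}(3.6564,1.3173,5.7325) = e^{-i·0·3.6564}·d^1_{0,0}(1.3173)·e^{-i·0·5.7325}. Compute d first:
c=cos(1.317300/2)=0.790819, s=sin(1.317300/2)=0.612050; N=√[1·1·1·1]=1.000000
The bounds max(0,m−m')=0 and min(l+m,l−m')=1 give 2 terms
  k=0: (−1)^0·1.0000/(1)·0.7908^2·0.6120^0 = +0.625395
  k=1: (−1)^1·1.0000/(1)·0.7908^0·0.6120^2 = -0.374605
d^1_{0,0}(1.3173) = +0.625395 -0.374605 = +0.250790
|D^1_{0,0}|² = |d^1_{0,0}(β)|² = (+0.250790)² = 0.062896 (the z-rotation phases have unit modulus)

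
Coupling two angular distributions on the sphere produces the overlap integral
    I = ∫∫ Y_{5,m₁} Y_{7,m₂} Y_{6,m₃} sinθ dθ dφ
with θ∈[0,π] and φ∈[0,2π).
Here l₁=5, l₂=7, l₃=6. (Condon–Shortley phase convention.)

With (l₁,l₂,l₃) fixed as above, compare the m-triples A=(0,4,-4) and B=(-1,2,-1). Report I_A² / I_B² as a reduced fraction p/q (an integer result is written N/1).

Same 5,7,6: normalisation and zero-m 3j drop out of the ratio.
A: Δ: 6! 4! 8! / 19! → 1/174594420; sum: t=3:−1/5806080 t=4:+1/1451520 t=5:−1/4147200 = 1/3628800; 3j²(5 7 6; 0 4 -4) = Δ·Π!·Σ² = 320/29393  (sign +1)
B: Δ: 6! 4! 8! / 19! → 1/174594420; sum: t=2:+1/5806080 t=3:−1/311040 t=4:+1/138240 t=5:−1/414720 t=6:+1/12441600 = 1/537600; 3j²(5 7 6; -1 2 -1) = Δ·Π!·Σ² = 2916/323323  (sign -1)
I_A²/I_B² = (320/29393)/(2916/323323) = 880/729

880/729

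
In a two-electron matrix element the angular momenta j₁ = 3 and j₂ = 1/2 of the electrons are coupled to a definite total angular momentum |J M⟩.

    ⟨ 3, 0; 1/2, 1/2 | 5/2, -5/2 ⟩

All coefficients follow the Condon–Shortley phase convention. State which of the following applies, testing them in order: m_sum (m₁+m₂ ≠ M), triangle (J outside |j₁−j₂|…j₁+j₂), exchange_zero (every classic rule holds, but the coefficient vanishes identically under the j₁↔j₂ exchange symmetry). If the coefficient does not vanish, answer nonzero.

m-sum: m₁+m₂ = 0+1/2 = 1/2, M = -5/2  ✗ ⇒ coefficient is 0

m_sum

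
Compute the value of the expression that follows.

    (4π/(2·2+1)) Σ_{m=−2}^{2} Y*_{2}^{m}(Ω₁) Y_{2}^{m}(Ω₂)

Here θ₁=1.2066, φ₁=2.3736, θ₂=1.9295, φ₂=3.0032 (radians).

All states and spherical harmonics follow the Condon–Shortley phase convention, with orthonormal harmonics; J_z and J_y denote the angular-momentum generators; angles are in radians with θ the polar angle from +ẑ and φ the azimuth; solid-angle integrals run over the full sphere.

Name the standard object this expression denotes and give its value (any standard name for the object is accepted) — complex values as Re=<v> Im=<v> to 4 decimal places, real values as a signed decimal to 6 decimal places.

This sum is the spherical-harmonic addition theorem: it equals the Legendre polynomial P_l(cos γ) of the angle γ between the two directions.
Addition theorem: P_2(cos γ) = (4π/5) Σ_m Y*_{lm}(Ω₁) Y_{lm}(Ω₂), m = −2…2:
  m=-2: Y*=0.01174 - 0.33706j  Y=0.32578 + 0.09255j  product 0.03502 - 0.10872j
  m=-1: Y*=-0.18496 + 0.17863j  Y=0.25152 + 0.03503j  product -0.05278 + 0.03845j
  m=+0: Y*=-0.19534 + 0.00000j  Y=-0.19878 + 0.00000j  product 0.03883 + 0.00000j
  m=+1: Y*=0.18496 + 0.17863j  Y=-0.25152 + 0.03503j  product -0.05278 - 0.03845j
  m=+2: Y*=0.01174 + 0.33706j  Y=0.32578 - 0.09255j  product 0.03502 + 0.10872j
Total Σ_m = 0.00331 + 0.00000j. Multiply by 2.513274: 0.00832 + 0.00000j. P_2(cos γ) = 0.008317

Legendre polynomial (addition theorem), +0.008317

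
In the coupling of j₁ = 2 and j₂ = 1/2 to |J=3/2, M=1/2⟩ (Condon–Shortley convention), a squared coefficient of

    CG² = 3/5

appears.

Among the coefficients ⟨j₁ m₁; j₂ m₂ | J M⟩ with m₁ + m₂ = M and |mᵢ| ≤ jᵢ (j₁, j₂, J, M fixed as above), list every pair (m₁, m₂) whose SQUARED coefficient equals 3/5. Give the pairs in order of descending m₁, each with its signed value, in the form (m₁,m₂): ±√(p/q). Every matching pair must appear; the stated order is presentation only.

(1,-1/2): +√(3/5)

Admissible pairs with m₁+m₂ = M = 1/2: (0,1/2), (1,-1/2)
  (m₁,m₂)=(1,-1/2): CG² = 3/5, CG = +√(3/5)   ← matches the target
  (m₁,m₂)=(0,1/2): CG² = 2/5, CG = −√(2/5)
Pairs with CG² = 3/5: (1,-1/2): +√(3/5)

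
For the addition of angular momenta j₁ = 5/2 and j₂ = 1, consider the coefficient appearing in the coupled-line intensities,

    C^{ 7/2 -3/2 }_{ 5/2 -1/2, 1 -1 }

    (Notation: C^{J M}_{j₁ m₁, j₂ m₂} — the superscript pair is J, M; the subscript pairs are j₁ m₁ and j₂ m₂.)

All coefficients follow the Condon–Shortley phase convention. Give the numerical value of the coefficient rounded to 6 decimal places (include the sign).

j₁+j₂−J=0  J+j₁−j₂=5  J−j₁+j₂=2  j₁+j₂+J+1=8
(j₁±m₁, j₂±m₂, J±M) = (2,3,0,2,2,5)
P² = 1920/7
sum k=0..0:
  [0] +1/24 = 1/24
S = 1/24
C² = P²·S² = 10/21 ; C = +0.690066

+√(10/21) ≈ +0.690066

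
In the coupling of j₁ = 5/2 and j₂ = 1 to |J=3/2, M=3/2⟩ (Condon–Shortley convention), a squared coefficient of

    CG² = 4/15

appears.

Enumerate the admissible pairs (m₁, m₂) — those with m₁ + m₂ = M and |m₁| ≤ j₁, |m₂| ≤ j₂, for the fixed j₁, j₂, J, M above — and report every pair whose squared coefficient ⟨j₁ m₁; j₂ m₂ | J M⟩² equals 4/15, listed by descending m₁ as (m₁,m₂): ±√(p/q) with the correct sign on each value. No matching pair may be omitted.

Admissible pairs with m₁+m₂ = M = 3/2: (1/2,1), (3/2,0), (5/2,-1)
  (m₁,m₂)=(5/2,-1): CG² = 2/3, CG = +√(2/3)
  (m₁,m₂)=(3/2,0): CG² = 4/15, CG = −√(4/15)   ← matches the target
  (m₁,m₂)=(1/2,1): CG² = 1/15, CG = +√(1/15)
Pairs with CG² = 4/15: (3/2,0): −√(4/15)

(3/2,0): −√(4/15)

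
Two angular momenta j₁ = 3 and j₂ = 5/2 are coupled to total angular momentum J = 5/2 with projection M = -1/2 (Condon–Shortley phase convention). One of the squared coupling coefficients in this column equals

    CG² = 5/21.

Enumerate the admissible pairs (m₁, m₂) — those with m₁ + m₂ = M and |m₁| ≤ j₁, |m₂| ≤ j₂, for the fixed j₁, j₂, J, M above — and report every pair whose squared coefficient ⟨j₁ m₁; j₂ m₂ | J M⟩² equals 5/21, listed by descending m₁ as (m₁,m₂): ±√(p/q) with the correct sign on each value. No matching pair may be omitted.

Admissible pairs with m₁+m₂ = M = -1/2: (-3,5/2), (-2,3/2), (-1,1/2), (0,-1/2), (1,-3/2), (2,-5/2)
  (m₁,m₂)=(2,-5/2): CG² = 5/14, CG = +√(5/14)
  (m₁,m₂)=(1,-3/2): CG² = 1/35, CG = −√(1/35)
  (m₁,m₂)=(0,-1/2): CG² = 8/105, CG = −√(8/105)
  (m₁,m₂)=(-1,1/2): CG² = 8/35, CG = +√(8/35)
  (m₁,m₂)=(-2,3/2): CG² = 1/14, CG = −√(1/14)
  (m₁,m₂)=(-3,5/2): CG² = 5/21, CG = −√(5/21)   ← matches the target
Pairs with CG² = 5/21: (-3,5/2): −√(5/21)

(-3,5/2): −√(5/21)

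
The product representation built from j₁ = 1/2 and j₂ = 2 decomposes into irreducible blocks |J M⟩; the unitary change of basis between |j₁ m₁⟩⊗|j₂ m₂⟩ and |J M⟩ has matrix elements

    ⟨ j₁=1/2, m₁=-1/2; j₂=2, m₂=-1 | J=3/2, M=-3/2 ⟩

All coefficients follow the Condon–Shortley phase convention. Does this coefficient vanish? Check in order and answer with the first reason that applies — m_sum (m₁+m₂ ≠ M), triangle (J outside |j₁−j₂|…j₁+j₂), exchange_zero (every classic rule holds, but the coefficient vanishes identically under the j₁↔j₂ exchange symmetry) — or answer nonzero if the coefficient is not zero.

m-sum: m₁+m₂ = -1/2+(-1) = -3/2, M = -3/2  ✓
triangle: |j₁−j₂| = 3/2 ≤ J = 3/2 ≤ j₁+j₂ = 5/2  ✓
exchange: j₁≠j₂ or m₁≠m₂ — the exchange symmetry imposes no constraint here
value check: CG = −√(1/5) = -0.447214 ≠ 0

nonzero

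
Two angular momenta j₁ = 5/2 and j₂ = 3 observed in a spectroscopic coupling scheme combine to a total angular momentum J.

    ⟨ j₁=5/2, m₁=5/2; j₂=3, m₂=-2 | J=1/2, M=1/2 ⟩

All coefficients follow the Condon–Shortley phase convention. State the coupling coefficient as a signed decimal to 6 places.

j₁+j₂−J=5  J+j₁−j₂=0  J−j₁+j₂=1  j₁+j₂+J+1=7
(j₁±m₁, j₂±m₂, J±M) = (5,0,1,5,1,0)
P² = 4800/7
sum k=0..0:
  [0] +1/120 = 1/120
S = 1/120
C² = P²·S² = 1/21 ; C = +0.218218

+0.218218  (= +√(1/21))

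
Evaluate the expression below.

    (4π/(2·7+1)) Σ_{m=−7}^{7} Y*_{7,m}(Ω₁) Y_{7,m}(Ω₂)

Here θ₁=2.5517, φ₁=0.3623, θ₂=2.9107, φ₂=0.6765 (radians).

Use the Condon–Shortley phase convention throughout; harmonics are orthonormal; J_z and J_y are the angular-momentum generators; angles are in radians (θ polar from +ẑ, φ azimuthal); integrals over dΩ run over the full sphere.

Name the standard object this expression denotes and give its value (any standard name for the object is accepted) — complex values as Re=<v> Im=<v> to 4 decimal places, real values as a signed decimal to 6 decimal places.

Legendre polynomial (addition theorem), -0.197357

This sum is the spherical-harmonic addition theorem: it equals the Legendre polynomial P_l(cos γ) of the angle γ between the two directions.
Term-by-term m-sum for l=7 (normalisation 4π/15 = 0.837758):
  [-7]  conj(Y_{7,-7})(Ω₁) = -0.006776+0.004691i ; Y_{7,-7}(Ω₂) = +0.000000+0.000016i ; Δ = -0.000000-0.000000i
  [-6]  conj(Y_{7,-6})(Ω₁) = +0.026126-0.037943i ; Y_{7,-6}(Ω₂) = +0.000159-0.000208i ; Δ = -0.000004-0.000011i
  [-5]  conj(Y_{7,-5})(Ω₁) = -0.037167+0.151415i ; Y_{7,-5}(Ω₂) = -0.002532+0.000622i ; Δ = -0.000000-0.000406i
  [-4]  conj(Y_{7,-4})(Ω₁) = -0.042337-0.346456i ; Y_{7,-4}(Ω₂) = +0.016554+0.007705i ; Δ = +0.001968-0.006062i
  [-3]  conj(Y_{7,-3})(Ω₁) = +0.226949+0.431813i ; Y_{7,-3}(Ω₂) = -0.040434-0.081878i ; Δ = +0.026179-0.036042i
  [-2]  conj(Y_{7,-2})(Ω₁) = -0.217843-0.192843i ; Y_{7,-2}(Ω₂) = -0.067519+0.305094i ; Δ = +0.073544-0.053442i
  [-1]  conj(Y_{7,-1})(Ω₁) = -0.217712-0.082520i ; Y_{7,-1}(Ω₂) = +0.495666-0.397964i ; Δ = -0.140753+0.045740i
  [+0]  conj(Y_{7,0})(Ω₁) = +0.378651-0.000000i ; Y_{7,0}(Ω₂) = -0.415814+0.000000i ; Δ = -0.157448+0.000000i
  [+1]  conj(Y_{7,1})(Ω₁) = +0.217712-0.082520i ; Y_{7,1}(Ω₂) = -0.495666-0.397964i ; Δ = -0.140753-0.045740i
  [+2]  conj(Y_{7,2})(Ω₁) = -0.217843+0.192843i ; Y_{7,2}(Ω₂) = -0.067519-0.305094i ; Δ = +0.073544+0.053442i
  [+3]  conj(Y_{7,3})(Ω₁) = -0.226949+0.431813i ; Y_{7,3}(Ω₂) = +0.040434-0.081878i ; Δ = +0.026179+0.036042i
  [+4]  conj(Y_{7,4})(Ω₁) = -0.042337+0.346456i ; Y_{7,4}(Ω₂) = +0.016554-0.007705i ; Δ = +0.001968+0.006062i
  [+5]  conj(Y_{7,5})(Ω₁) = +0.037167+0.151415i ; Y_{7,5}(Ω₂) = +0.002532+0.000622i ; Δ = -0.000000+0.000406i
  [+6]  conj(Y_{7,6})(Ω₁) = +0.026126+0.037943i ; Y_{7,6}(Ω₂) = +0.000159+0.000208i ; Δ = -0.000004+0.000011i
  [+7]  conj(Y_{7,7})(Ω₁) = +0.006776+0.004691i ; Y_{7,7}(Ω₂) = -0.000000+0.000016i ; Δ = -0.000000+0.000000i
Total Σ_m = -0.235578-0.000000i. Multiply by 0.837758: -0.197357-0.000000i. P_7(cos γ) = -0.197357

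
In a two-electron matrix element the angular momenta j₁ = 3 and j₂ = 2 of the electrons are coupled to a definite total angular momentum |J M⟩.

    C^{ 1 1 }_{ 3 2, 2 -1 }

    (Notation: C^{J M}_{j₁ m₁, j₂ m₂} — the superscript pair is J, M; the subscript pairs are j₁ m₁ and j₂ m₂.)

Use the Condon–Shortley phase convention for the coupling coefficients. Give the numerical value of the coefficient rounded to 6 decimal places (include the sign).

−√(2/7) = -0.534522

√[3·4!2!0!/7! · 5!1!1!3!2!0!] = √(288/7)
  +(−1)^1/∏(1,3,0,0,2,0)! = -1/12  (running -1/12)
⟨..|..⟩ = √(288/7)·(-1/12) = -0.534522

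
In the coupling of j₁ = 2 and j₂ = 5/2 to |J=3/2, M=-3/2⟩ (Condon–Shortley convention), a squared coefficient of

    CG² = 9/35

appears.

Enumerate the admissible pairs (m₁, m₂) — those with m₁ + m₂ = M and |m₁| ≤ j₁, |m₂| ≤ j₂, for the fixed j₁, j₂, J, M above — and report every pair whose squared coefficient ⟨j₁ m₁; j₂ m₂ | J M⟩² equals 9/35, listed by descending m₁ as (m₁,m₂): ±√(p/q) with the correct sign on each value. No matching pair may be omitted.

(-1,-1/2): +√(9/35)

Admissible pairs with m₁+m₂ = M = -3/2: (-2,1/2), (-1,-1/2), (0,-3/2), (1,-5/2)
  (m₁,m₂)=(1,-5/2): CG² = 2/7, CG = +√(2/7)
  (m₁,m₂)=(0,-3/2): CG² = 12/35, CG = −√(12/35)
  (m₁,m₂)=(-1,-1/2): CG² = 9/35, CG = +√(9/35)   ← matches the target
  (m₁,m₂)=(-2,1/2): CG² = 4/35, CG = −√(4/35)
Pairs with CG² = 9/35: (-1,-1/2): +√(9/35)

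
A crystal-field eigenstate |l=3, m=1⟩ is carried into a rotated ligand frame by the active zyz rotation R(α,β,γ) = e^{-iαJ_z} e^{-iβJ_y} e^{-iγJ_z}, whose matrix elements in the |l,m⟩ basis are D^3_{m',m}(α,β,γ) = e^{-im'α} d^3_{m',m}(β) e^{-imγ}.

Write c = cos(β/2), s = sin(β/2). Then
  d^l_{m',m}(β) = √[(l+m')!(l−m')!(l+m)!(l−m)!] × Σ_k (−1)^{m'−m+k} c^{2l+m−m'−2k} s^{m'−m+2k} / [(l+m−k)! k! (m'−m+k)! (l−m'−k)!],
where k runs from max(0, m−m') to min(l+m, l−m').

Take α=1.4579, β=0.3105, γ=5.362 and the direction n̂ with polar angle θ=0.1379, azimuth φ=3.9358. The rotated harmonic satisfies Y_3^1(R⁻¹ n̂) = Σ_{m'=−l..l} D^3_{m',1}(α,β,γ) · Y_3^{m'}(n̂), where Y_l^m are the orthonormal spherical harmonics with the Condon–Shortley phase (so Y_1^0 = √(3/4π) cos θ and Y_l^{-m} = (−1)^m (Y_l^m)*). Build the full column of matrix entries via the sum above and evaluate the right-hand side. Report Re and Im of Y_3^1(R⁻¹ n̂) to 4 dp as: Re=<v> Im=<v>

Need the full column D^3_{m',1} for m'=−3..3 at α=1.4579, β=0.3105, γ=5.3620.
cos(β/2)=0.987973, sin(β/2)=0.154627
d^3_{-3,1}: single k=4 term ⇒ +0.002161;  D = +0.001189-0.001805i
d^3_{-2,1}: k∈[3..4] ⇒ +0.022549 -0.000276 = +0.022273;  D = -0.017101-0.014270i
d^3_{-1,1}: k∈[2..4] ⇒ +0.136679 -0.004464 +0.000014 = +0.132229;  D = -0.095616+0.091335i
d^3_{0,1}: k∈[1..3] ⇒ +0.504198 -0.037051 +0.000303 = +0.467450;  D = +0.282749+0.372239i
d^3_{1,1}: k∈[0..2] ⇒ +0.929973 -0.182239 +0.003348 = +0.751082;  D = +0.645474-0.384040i
d^3_{2,1}: k∈[0..1] ⇒ -0.460268 +0.022549 = -0.437719;  D = +0.180009+0.398992i
d^3_{3,1}: single k=0 term ⇒ +0.088226;  D = -0.083996+0.026992i
Y_3^{m'}(θ=0.1379,φ=3.9358) and Σ D·Y over m':
  (+0.0012-0.0018i)·(+0.0008+0.0007i)  (-0.0171-0.0143i)·(-0.0003-0.0191i)  (-0.0956+0.0913i)·(-0.1216+0.1238i)  (+0.2827+0.3722i)·(+0.7043+0.0000i)  (+0.6455-0.3840i)·(+0.1216+0.1238i)  (+0.1800+0.3990i)·(-0.0003+0.0191i)  (-0.0840+0.0270i)·(-0.0008+0.0007i)
Y_3^1(R⁻¹ n̂) = +0.317585+0.275986i

Re=0.3176 Im=0.2760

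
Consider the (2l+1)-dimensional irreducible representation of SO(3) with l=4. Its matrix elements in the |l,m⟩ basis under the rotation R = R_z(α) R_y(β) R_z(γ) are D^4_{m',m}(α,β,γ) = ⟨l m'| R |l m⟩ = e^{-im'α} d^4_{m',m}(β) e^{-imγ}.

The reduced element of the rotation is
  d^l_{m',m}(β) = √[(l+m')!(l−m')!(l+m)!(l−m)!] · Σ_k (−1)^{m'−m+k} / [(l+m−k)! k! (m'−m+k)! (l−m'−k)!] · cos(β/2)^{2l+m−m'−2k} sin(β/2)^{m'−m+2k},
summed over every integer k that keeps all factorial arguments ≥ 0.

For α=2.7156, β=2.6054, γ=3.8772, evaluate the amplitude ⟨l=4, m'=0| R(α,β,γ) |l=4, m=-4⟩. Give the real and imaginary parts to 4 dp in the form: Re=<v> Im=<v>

First d^4_{0,-4}(β=2.6054), then the phase factors e^{-i(0)α} and e^{-i(-4)γ}:
c=cos(2.605400/2)=0.264896, s=sin(2.605400/2)=0.964277; N=√[24·24·1·40320]=4819.161753
k: max(0,(-4)−(0))=0 … min(4+(-4),4−(0))=0
  k=0: (−1)^4·4819.1618/(576)·0.2649^4·0.9643^4 = +0.035617
d^4_{0,-4}(2.6054) = +0.035617
Phases: e^{-i·(0)·2.7156}=+1.000000+0.000000i, e^{-i·(-4)·3.8772}=-0.980232+0.197849i ⇒ D=-0.034913+0.007047i

Re=-0.0349 Im=0.0070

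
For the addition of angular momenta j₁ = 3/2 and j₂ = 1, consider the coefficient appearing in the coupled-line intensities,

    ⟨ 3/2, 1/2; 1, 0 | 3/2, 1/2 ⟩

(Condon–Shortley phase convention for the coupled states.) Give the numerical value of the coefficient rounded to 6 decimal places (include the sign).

+0.258199  (= +√(1/15))

√[4·1!2!1!/5! · 2!1!1!1!2!1!] = √(4/15)
  +(−1)^0/∏(0,1,1,1,1,0)! = 1  (running 1)
  +(−1)^1/∏(1,0,0,0,2,1)! = -1/2  (running 1/2)
⟨..|..⟩ = √(4/15)·(1/2) = +0.258199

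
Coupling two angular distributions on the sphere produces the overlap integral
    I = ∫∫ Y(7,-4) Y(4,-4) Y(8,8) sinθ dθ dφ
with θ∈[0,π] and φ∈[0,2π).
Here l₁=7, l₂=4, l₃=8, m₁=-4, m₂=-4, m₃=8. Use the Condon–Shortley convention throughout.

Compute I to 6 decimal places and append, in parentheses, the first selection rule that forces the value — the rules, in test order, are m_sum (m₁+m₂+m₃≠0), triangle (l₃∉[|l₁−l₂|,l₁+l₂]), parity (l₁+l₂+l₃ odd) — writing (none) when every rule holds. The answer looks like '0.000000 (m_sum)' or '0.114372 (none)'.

l₁+l₂+l₃=19 is odd: 3j(l;000)=0 ⇒ I=0

0.000000 (parity)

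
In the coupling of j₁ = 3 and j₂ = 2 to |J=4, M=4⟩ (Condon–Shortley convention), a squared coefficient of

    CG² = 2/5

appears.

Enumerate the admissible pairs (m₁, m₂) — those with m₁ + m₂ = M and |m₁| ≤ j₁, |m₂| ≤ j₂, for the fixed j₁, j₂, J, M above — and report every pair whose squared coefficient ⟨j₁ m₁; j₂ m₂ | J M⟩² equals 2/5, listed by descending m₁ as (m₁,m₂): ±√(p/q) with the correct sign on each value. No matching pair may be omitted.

(2,2): −√(2/5)

Admissible pairs with m₁+m₂ = M = 4: (2,2), (3,1)
  (m₁,m₂)=(3,1): CG² = 3/5, CG = +√(3/5)
  (m₁,m₂)=(2,2): CG² = 2/5, CG = −√(2/5)   ← matches the target
Pairs with CG² = 2/5: (2,2): −√(2/5)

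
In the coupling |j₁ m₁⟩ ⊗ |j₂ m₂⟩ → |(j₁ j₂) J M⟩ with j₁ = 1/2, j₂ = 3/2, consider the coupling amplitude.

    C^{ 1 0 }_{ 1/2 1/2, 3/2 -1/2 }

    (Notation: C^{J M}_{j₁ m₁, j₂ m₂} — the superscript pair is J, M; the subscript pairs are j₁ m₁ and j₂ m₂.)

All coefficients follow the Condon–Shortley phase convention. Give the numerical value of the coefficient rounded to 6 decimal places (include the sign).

+0.707107  (= +√(1/2))

j₁+j₂−J=1  J+j₁−j₂=0  J−j₁+j₂=2  j₁+j₂+J+1=4
(j₁±m₁, j₂±m₂, J±M) = (1,0,1,2,1,1)
P² = 1/2
sum k=0..0:
  [0] +1/1 = 1
S = 1
C² = P²·S² = 1/2 ; C = +0.707107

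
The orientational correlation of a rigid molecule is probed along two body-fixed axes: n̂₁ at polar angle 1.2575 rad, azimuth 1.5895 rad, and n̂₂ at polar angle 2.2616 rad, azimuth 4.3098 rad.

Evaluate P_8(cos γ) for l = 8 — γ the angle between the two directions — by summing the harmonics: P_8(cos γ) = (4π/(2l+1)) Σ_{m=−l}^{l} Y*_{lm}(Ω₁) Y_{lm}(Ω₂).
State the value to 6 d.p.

Term-by-term m-sum for l=8 (normalisation 4π/17 = 0.739198):
  term(m=-8) = (-0.021614, -0.005032)   from Y*(Ω₁)=(0.341910, 0.051545), Y(Ω₂)=(-0.063980, -0.005073)
  term(m=-7) = (-0.093338, 0.018197)   from Y*(Ω₁)=(0.058497, -0.444241), Y(Ω₂)=(-0.067459, -0.201224)
  term(m=-6) = (-0.038907, 0.027415)   from Y*(Ω₁)=(-0.117775, -0.013273), Y(Ω₂)=(0.300301, -0.266621)
  term(m=-5) = (0.068350, -0.115154)   from Y*(Ω₁)=(0.028724, -0.306252), Y(Ω₂)=(0.393480, 0.186277)
  term(m=-4) = (0.003859, -0.033592)   from Y*(Ω₁)=(-0.244023, -0.018291), Y(Ω₂)=(-0.005465, 0.138068)
  term(m=-3) = (-0.017749, -0.056004)   from Y*(Ω₁)=(0.011468, -0.204158), Y(Ω₂)=(0.268584, -0.102026)
  term(m=-2) = (-0.057698, -0.064706)   from Y*(Ω₁)=(-0.282046, -0.010556), Y(Ω₂)=(0.212858, 0.221450)
  term(m=-1) = (-0.022266, -0.009978)   from Y*(Ω₁)=(0.002896, -0.154809), Y(Ω₂)=(0.061740, -0.144981)
  term(m=+0) = (-0.096775, -0.000000)   from Y*(Ω₁)=(-0.290119, -0.000000), Y(Ω₂)=(0.333571, 0.000000)
  term(m=+1) = (-0.022266, 0.009978)   from Y*(Ω₁)=(-0.002896, -0.154809), Y(Ω₂)=(-0.061740, -0.144981)
  term(m=+2) = (-0.057698, 0.064706)   from Y*(Ω₁)=(-0.282046, 0.010556), Y(Ω₂)=(0.212858, -0.221450)
  term(m=+3) = (-0.017749, 0.056004)   from Y*(Ω₁)=(-0.011468, -0.204158), Y(Ω₂)=(-0.268584, -0.102026)
  term(m=+4) = (0.003859, 0.033592)   from Y*(Ω₁)=(-0.244023, 0.018291), Y(Ω₂)=(-0.005465, -0.138068)
  term(m=+5) = (0.068350, 0.115154)   from Y*(Ω₁)=(-0.028724, -0.306252), Y(Ω₂)=(-0.393480, 0.186277)
  term(m=+6) = (-0.038907, -0.027415)   from Y*(Ω₁)=(-0.117775, 0.013273), Y(Ω₂)=(0.300301, 0.266621)
  term(m=+7) = (-0.093338, -0.018197)   from Y*(Ω₁)=(-0.058497, -0.444241), Y(Ω₂)=(0.067459, -0.201224)
  term(m=+8) = (-0.021614, 0.005032)   from Y*(Ω₁)=(0.341910, -0.051545), Y(Ω₂)=(-0.063980, 0.005073)
Accumulated sum (-0.455502, 0.000000); after 4π/(2l+1) scaling, (-0.336706, 0.000000) ⇒ P_8 = -0.336706

-0.336706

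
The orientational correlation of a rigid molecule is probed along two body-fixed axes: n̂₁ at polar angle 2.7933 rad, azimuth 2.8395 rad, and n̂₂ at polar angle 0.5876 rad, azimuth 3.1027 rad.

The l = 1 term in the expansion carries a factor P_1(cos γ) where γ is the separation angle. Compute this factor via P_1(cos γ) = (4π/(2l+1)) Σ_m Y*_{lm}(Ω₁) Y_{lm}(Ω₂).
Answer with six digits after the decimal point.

-0.599616

Expand P_1 via completeness: Σ_{m} conj(Y_{1,m}) at Ω₁ times Y_{1,m} at Ω₂ —
  [-1]  conj(Y_{1,-1})(Ω₁) = -0.11258 + 0.03508j ; Y_{1,-1}(Ω₂) = -0.19139 - 0.00745j ; Δ = 0.02181 - 0.00588j
  [+0]  conj(Y_{1,0})(Ω₁) = -0.45927 + 0.00000j ; Y_{1,0}(Ω₂) = 0.40665 + 0.00000j ; Δ = -0.18676 + 0.00000j
  [+1]  conj(Y_{1,1})(Ω₁) = 0.11258 + 0.03508j ; Y_{1,1}(Ω₂) = 0.19139 - 0.00745j ; Δ = 0.02181 + 0.00588j
Accumulated sum -0.14315 + 0.00000j; after 4π/(2l+1) scaling, -0.59962 + 0.00000j ⇒ P_1 = -0.599616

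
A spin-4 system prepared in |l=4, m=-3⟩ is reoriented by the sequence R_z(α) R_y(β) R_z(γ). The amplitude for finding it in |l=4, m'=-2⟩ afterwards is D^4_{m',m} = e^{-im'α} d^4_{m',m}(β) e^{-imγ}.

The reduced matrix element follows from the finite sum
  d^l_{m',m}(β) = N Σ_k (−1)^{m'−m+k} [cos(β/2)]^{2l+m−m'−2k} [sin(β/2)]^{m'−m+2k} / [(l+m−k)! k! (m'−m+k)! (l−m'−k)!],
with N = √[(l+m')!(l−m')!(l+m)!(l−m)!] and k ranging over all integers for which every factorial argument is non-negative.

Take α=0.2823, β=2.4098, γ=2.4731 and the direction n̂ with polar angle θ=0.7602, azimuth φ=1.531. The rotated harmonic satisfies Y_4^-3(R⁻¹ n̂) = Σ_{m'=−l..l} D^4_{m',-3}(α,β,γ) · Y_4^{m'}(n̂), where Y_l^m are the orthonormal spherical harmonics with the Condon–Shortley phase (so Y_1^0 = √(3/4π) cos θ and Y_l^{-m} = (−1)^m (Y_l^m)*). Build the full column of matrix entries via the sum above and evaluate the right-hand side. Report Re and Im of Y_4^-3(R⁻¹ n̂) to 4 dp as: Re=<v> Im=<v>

Re=-0.3571 Im=-0.1373

Need the full column D^4_{m',-3} for m'=−4..4 at α=0.2823, β=2.4098, γ=2.4731.
cos(β/2)=0.357786, sin(β/2)=0.933803
d^4_{-4,-3}: single k=1 term ⇒ +0.001982;  D = -0.001269+0.001523i
d^4_{-3,-3}: k∈[0..1] ⇒ +0.000269 -0.012804 = -0.012536;  D = +0.005022-0.011486i
d^4_{-2,-3}: k∈[0..1] ⇒ -0.002622 +0.053588 = +0.050966;  D = -0.006603+0.050537i
d^4_{-1,-3}: k∈[0..1] ⇒ +0.014519 -0.164830 = -0.150311;  D = -0.022816-0.148570i
d^4_{0,-3}: k∈[0..1] ⇒ -0.056487 +0.384780 = +0.328293;  D = +0.138251+0.297763i
d^4_{1,-3}: k∈[0..1] ⇒ +0.164830 -0.673676 = -0.508846;  D = -0.334369-0.383564i
d^4_{2,-3}: k∈[0..1] ⇒ -0.365035 +0.828850 = +0.463816;  D = +0.390107+0.250881i
d^4_{3,-3}: k∈[0..1] ⇒ +0.594126 -0.578154 = +0.015972;  D = +0.015308+0.004555i
d^4_{4,-3}: single k=0 term ⇒ -0.626552;  D = -0.626537-0.004332i
Y_4^{m'}(θ=0.7602,φ=1.531) and Σ D·Y over m':
  (-0.0013+0.0015i)·(+0.0985+0.0158i)  (+0.0050-0.0115i)·(-0.0353+0.2947i)  (-0.0066+0.0505i)·(-0.4237-0.0338i)  (-0.0228-0.1486i)·(+0.0064-0.1596i)  (+0.1383+0.2978i)·(-0.3281+0.0000i)  (-0.3344-0.3836i)·(-0.0064-0.1596i)  (+0.3901+0.2509i)·(-0.4237+0.0338i)  (+0.0153+0.0046i)·(+0.0353+0.2947i)  (-0.6265-0.0043i)·(+0.0985-0.0158i)
Y_4^-3(R⁻¹ n̂) = -0.357149-0.137336i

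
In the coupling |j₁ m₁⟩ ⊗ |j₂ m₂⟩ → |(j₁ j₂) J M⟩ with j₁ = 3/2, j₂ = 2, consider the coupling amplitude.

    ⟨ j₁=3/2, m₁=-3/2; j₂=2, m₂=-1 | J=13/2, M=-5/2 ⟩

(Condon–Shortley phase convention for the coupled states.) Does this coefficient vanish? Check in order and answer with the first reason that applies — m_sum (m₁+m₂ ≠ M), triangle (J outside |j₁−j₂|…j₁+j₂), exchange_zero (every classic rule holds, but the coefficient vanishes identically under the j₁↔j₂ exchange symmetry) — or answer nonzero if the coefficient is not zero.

m-sum: m₁+m₂ = -3/2+(-1) = -5/2, M = -5/2  ✓
triangle: need |j₁−j₂| ≤ J ≤ j₁+j₂, i.e. J ∈ [1/2, 7/2]; J = 13/2 is outside ✗ ⇒ coefficient is 0

triangle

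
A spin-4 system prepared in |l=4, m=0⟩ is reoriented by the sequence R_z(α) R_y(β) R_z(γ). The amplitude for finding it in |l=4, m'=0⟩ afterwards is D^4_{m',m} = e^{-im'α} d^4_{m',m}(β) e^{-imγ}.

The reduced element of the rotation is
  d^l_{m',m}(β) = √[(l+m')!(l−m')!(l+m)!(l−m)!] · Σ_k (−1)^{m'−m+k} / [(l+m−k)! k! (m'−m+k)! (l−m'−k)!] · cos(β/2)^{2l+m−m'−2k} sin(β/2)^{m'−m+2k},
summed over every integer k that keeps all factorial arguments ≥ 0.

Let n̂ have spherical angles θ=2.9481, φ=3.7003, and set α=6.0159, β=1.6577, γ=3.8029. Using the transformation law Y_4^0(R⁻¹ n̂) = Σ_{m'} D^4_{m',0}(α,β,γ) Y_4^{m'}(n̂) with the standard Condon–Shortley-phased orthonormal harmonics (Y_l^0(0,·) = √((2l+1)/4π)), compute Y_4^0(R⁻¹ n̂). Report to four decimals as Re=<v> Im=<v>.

Re=0.3110 Im=0.0000

Need the full column D^4_{m',0} for m'=−4..4 at α=6.0159, β=1.6577, γ=3.8029.
cos(β/2)=0.675724, sin(β/2)=0.737155
d^4_{-4,0}: single k=4 term ⇒ +0.515064;  D = +0.247682-0.451602i
d^4_{-3,0}: k∈[3..4] ⇒ +0.667708 -0.794631 = -0.126923;  D = -0.088259+0.091213i
d^4_{-2,0}: k∈[2..4] ⇒ +0.490743 -1.557406 +0.695043 = -0.371619;  D = -0.319774+0.189330i
d^4_{-1,0}: k∈[1..4] ⇒ +0.212060 -1.514219 +1.802053 -0.357433 = +0.142460;  D = +0.137402-0.037626i
d^4_{0,0}: k∈[0..4] ⇒ +0.043466 -0.827662 +2.216228 -1.172224 +0.087191 = +0.346999;  D = +0.346999+0.000000i
d^4_{1,0}: k∈[0..3] ⇒ -0.212060 +1.514219 -1.802053 +0.357433 = -0.142460;  D = -0.137402-0.037626i
d^4_{2,0}: k∈[0..2] ⇒ +0.490743 -1.557406 +0.695043 = -0.371619;  D = -0.319774-0.189330i
d^4_{3,0}: k∈[0..1] ⇒ -0.667708 +0.794631 = +0.126923;  D = +0.088259+0.091213i
d^4_{4,0}: single k=0 term ⇒ +0.515064;  D = +0.247682+0.451602i
Y_4^{m'}(θ=2.9481,φ=3.7003) and Σ D·Y over m':
  (+0.2477-0.4516i)·(-0.0004-0.0005i)  (-0.0883+0.0912i)·(-0.0009-0.0087i)  (-0.3198+0.1893i)·(+0.0311-0.0638i)  (+0.1374-0.0376i)·(+0.2832-0.1770i)  (+0.3470+0.0000i)·(+0.6949+0.0000i)  (-0.1374-0.0376i)·(-0.2832-0.1770i)  (-0.3198-0.1893i)·(+0.0311+0.0638i)  (+0.0883+0.0912i)·(+0.0009-0.0087i)  (+0.2477+0.4516i)·(-0.0004+0.0005i)
Y_4^0(R⁻¹ n̂) = +0.311038+0.000000i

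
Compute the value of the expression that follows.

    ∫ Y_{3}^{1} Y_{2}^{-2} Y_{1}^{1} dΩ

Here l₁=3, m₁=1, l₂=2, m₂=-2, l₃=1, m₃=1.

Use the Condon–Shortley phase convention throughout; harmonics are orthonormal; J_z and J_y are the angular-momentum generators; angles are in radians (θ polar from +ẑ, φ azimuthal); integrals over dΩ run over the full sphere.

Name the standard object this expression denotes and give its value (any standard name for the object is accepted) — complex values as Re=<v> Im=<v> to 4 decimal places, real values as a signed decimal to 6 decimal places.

This is a Gaunt coefficient — the integral of a triple product of spherical harmonics over the sphere.
Rules hold: Σm=0, L=6 even, 1≤1≤5.
N = 7·5·3 = 105
Δ = 4!·2!·0!/7! = 1/105
Racah Σ t=2..2: t=2:+1/4 = 1/4
⇒ 3j(3 2 1; 0 0 0)² = 3/35, sgn -1
Racah Σ t=0..0: t=0:+1/48 = 1/48
⇒ 3j(3 2 1; 1 -2 1)² = 1/105, sgn +1
4πI² = N·(3j₀)²·(3jₘ)² = 3/35
I = -1·√(0.0857143/4π) = -0.08258890

Gaunt coefficient, -0.082589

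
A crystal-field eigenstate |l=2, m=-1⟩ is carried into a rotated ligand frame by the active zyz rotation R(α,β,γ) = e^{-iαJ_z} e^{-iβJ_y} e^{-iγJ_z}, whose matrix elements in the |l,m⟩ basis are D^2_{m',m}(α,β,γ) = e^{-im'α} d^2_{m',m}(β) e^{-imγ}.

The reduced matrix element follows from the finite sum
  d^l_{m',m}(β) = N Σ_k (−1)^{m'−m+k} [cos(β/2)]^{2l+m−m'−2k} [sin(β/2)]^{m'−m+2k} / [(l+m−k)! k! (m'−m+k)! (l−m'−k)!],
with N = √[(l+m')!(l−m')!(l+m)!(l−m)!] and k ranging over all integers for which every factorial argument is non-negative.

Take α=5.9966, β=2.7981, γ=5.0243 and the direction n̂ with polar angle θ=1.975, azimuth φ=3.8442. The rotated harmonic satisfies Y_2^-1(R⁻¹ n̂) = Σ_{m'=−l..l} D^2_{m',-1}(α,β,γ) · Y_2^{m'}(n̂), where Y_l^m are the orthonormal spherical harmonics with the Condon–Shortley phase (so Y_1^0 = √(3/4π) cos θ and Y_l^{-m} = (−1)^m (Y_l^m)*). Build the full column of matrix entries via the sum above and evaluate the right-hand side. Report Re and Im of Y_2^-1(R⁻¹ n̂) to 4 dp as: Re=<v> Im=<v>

Re=0.1420 Im=-0.0530

Need the full column D^2_{m',-1} for m'=−2..2 at α=5.9966, β=2.7981, γ=5.0243.
cos(β/2)=0.170903, sin(β/2)=0.985288
d^2_{-2,-1}: single k=1 term ⇒ +0.009837;  D = -0.002541-0.009503i
d^2_{-1,-1}: k∈[0..1] ⇒ +0.000853 -0.085064 = -0.084211;  D = -0.002132+0.084184i
d^2_{0,-1}: k∈[0..1] ⇒ -0.012047 +0.400420 = +0.388372;  D = +0.119183-0.369633i
d^2_{1,-1}: k∈[0..1] ⇒ +0.085064 -0.942437 = -0.857373;  D = -0.483045+0.708347i
d^2_{2,-1}: single k=0 term ⇒ -0.326941;  D = -0.253042+0.207028i
Y_2^{m'}(θ=1.975,φ=3.8442) and Σ D·Y over m':
  (-0.0025-0.0095i)·(+0.0538-0.3221i)  (-0.0021+0.0842i)·(+0.2132-0.1805i)  (+0.1192-0.3696i)·(-0.1690+0.0000i)  (-0.4830+0.7083i)·(-0.2132-0.1805i)  (-0.2530+0.2070i)·(+0.0538+0.3221i)
Y_2^-1(R⁻¹ n̂) = +0.141952-0.053043i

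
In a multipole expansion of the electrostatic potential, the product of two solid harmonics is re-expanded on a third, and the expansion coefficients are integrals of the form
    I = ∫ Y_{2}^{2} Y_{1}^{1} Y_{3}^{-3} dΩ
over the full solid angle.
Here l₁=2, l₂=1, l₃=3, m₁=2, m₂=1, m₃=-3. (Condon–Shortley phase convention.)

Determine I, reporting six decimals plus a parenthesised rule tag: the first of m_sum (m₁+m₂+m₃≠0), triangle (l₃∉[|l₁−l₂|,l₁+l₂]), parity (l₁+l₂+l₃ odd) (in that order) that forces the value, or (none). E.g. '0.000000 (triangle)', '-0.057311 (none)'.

-0.319865 (none)

Checks pass: Σm=0; 6 even; l₃=3∈[1,3].
(2·2+1)(2·1+1)(2·3+1) = 105
Δ: 0! 4! 2! / 7! → 1/105
sum: t=0:+1/4 = 1/4
3j²(2 1 3; 0 0 0) = Δ·Π!·Σ² = 3/35  (sign -1)
sum: t=0:+1/48 = 1/48
3j²(2 1 3; 2 1 -3) = Δ·Π!·Σ² = 1/7  (sign +1)
combine: 4πI² = 105·3/35·1/7 = 9/7
take √, sign -1: I = -0.31986543
No selection rule forces the value: the integral is nonzero (none).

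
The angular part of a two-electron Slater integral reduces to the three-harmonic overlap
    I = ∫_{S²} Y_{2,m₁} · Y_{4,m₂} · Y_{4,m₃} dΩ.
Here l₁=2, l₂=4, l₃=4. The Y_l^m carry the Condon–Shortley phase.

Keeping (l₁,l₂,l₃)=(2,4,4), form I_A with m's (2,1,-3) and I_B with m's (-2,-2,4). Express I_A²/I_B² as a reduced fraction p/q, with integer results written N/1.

9/4

Shared (l₁,l₂,l₃)=(2,4,4): N and (l;000)² cancel in I_A²/I_B².
A: Δ = 2!·2!·6!/11! = 1/13860; Racah Σ t=0..0: t=0:+1/480 = 1/480; ⇒ 3j(2 4 4; 2 1 -3)² = 3/110, sgn -1
B: Δ = 2!·2!·6!/11! = 1/13860; Racah Σ t=2..2: t=2:+1/2880 = 1/2880; ⇒ 3j(2 4 4; -2 -2 4)² = 2/165, sgn +1
I_A²/I_B² = (3/110)/(2/165) = 9/4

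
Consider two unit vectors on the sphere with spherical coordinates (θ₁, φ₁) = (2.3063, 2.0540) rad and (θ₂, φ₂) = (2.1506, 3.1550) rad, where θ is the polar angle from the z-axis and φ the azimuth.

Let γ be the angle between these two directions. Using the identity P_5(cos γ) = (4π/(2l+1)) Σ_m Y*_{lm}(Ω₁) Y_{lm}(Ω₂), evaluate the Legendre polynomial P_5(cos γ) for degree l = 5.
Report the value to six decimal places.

Addition theorem: P_5(cos γ) = (4π/11) Σ_m Y*_{lm}(Ω₁) Y_{lm}(Ω₂), m = −5…5:
  term(m=-5) = (0.014090, 0.013889)   from Y*(Ω₁)=(-0.069034, -0.077830), Y(Ω₂)=(-0.189748, 0.012739)
  term(m=-4) = (-0.035586, 0.111712)   from Y*(Ω₁)=(0.105431, -0.278397), Y(Ω₂)=(-0.393275, 0.021111)
  term(m=-3) = (-0.146384, 0.023835)   from Y*(Ω₁)=(0.427239, -0.052030), Y(Ω₂)=(-0.344315, 0.013857)
  term(m=-2) = (0.008367, 0.011446)   from Y*(Ω₁)=(0.124548, 0.180348), Y(Ω₂)=(0.064665, -0.001734)
  term(m=-1) = (0.039500, -0.077801)   from Y*(Ω₁)=(0.115480, -0.220092), Y(Ω₂)=(0.351024, -0.004707)
  term(m=+0) = (0.006305, 0.000000)   from Y*(Ω₁)=(0.293867, -0.000000), Y(Ω₂)=(0.021454, 0.000000)
  term(m=+1) = (0.039500, 0.077801)   from Y*(Ω₁)=(-0.115480, -0.220092), Y(Ω₂)=(-0.351024, -0.004707)
  term(m=+2) = (0.008367, -0.011446)   from Y*(Ω₁)=(0.124548, -0.180348), Y(Ω₂)=(0.064665, 0.001734)
  term(m=+3) = (-0.146384, -0.023835)   from Y*(Ω₁)=(-0.427239, -0.052030), Y(Ω₂)=(0.344315, 0.013857)
  term(m=+4) = (-0.035586, -0.111712)   from Y*(Ω₁)=(0.105431, 0.278397), Y(Ω₂)=(-0.393275, -0.021111)
  term(m=+5) = (0.014090, -0.013889)   from Y*(Ω₁)=(0.069034, -0.077830), Y(Ω₂)=(0.189748, 0.012739)
Σ over m = (-0.233720, -0.000000); ×(4π/11) → (-0.267001, -0.000000). Real part: -0.267001

-0.267001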